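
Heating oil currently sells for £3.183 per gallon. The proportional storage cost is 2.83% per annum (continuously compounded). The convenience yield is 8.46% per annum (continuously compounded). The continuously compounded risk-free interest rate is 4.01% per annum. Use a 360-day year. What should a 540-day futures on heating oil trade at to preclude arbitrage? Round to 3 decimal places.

£3.107 per gallon

Net carry = r + u − y = 0.0401 + 0.0283 − 0.0846 = -0.0162
F = S·e^((r+u−y)T) = 3.183 · e^(-0.0162 × 540/360) = 3.183 · e^-0.024300
= 3.183 × 0.975993 = £3.107 per gallon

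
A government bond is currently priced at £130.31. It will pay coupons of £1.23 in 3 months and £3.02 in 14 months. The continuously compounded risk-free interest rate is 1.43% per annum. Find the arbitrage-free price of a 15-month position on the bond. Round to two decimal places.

PV(coupons) I = 1.23·e^(−0.0143·3/12) + 3.02·e^(−0.0143·14/12)
I = 1.2256 + 2.9700 = 4.1956
F = (S − I)·e^(rT) = (130.31 − 4.1956) · e^(0.0143·15/12)
= 126.1144 · e^0.017875 = 126.1144 × 1.018036 = £128.39

£128.39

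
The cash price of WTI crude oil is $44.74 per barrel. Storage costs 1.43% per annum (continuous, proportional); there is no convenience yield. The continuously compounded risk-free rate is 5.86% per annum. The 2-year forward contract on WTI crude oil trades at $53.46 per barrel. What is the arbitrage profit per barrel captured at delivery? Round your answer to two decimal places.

Fair forward: F* = S·e^(carry·T), with carry = (r + u) = 0.0586 + 0.0143 = 0.0729
F* = 44.74 · e^(0.0729 × 2) = 44.74 · e^0.145800 = 44.74 × 1.156965 = $51.7626
Market $53.46 > fair $51.7626: forward overpriced → cash-and-carry (buy spot, short the forward).
At maturity, profit = |F_mkt − F*| = |53.46 − 51.7626| = $1.70 per barrel

$1.70 per barrel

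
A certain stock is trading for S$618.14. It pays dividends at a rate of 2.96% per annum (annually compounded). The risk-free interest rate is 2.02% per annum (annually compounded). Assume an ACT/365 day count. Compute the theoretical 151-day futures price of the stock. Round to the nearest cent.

S$615.80

F = S · (1+r)^T / (1+q)^T
= 618.14 × 1.008308 / 1.012141 = 618.14 × 0.996213
F = S$615.80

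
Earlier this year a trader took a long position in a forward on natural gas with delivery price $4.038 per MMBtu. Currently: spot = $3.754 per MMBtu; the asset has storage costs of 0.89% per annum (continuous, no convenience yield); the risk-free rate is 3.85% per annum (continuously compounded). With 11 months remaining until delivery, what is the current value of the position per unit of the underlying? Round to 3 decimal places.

Current fair forward for the remaining 11 months: F = S·e^((r + u)·T), (r + u) = 0.0385 + 0.0089 = 0.0474
F = 3.754 · e^(0.0474 × 11/12) = 3.754 × 1.044408 = 3.9207
Value of long forward = (F − K)·e^(−rT) = (3.9207 − 4.038) · e^(−0.0385·11/12)
= -0.1173 × 0.965324 = -0.113

-$0.113 per MMBtu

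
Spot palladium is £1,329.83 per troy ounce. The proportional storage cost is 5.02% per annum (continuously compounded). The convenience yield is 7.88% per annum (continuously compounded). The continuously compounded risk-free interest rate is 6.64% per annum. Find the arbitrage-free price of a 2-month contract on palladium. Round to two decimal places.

Net carry = r + u − y = 0.0664 + 0.0502 − 0.0788 = 0.0378
F = S·e^((r+u−y)T) = 1329.83 · e^(0.0378 × 2/12) = 1329.83 · e^0.00630000
= 1329.83 × 1.00631989 = £1,338.23 per troy ounce

£1,338.23 per troy ounce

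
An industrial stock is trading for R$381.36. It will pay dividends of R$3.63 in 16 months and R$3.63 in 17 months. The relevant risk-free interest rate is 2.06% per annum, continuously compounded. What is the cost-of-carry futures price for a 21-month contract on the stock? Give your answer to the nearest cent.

R$388.04

PV(dividends) I = 3.63·e^(−0.0206·16/12) + 3.63·e^(−0.0206·17/12)
I = 3.5317 + 3.5256 = 7.0573
F = (S − I)·e^(rT) = (381.36 − 7.0573) · e^(0.0206·21/12)
= 374.3027 · e^0.036050 = 374.3027 × 1.036708 = R$388.04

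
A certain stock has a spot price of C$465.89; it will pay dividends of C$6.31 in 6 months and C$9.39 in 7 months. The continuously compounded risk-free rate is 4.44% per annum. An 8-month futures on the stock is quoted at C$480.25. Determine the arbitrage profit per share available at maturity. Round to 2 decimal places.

C$16.15 per share

PV(dividends) I = 6.31·e^(−0.0444·6/12) + 9.39·e^(−0.0444·7/12) = 15.3214
Fair futures F* = (S − I)·e^(rT) = (465.89 − 15.3214)·e^0.029600 = 450.5686 × 1.030042 = 464.1046
Market C$480.25 > fair 464.1046: forward overpriced → cash-and-carry (borrow at r, buy the stock and collect the dividends, short the forward).
Profit at T = |F_mkt − F*| = |480.25 − 464.1046| = C$16.15 per share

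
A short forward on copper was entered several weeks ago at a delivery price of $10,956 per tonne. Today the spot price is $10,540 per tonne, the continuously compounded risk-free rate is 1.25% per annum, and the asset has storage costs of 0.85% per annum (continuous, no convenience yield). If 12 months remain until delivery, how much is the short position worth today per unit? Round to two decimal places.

Current fair forward for the remaining 12 months: F = S·e^((r + u)·T), (r + u) = 0.0125 + 0.0085 = 0.0210
F = 10540 · e^(0.0210 × 12/12) = 10540 × 1.02122205 = 10763.6804
Value of long forward = (F − K)·e^(−rT) = (10763.6804 − 10956) · e^(−0.0125·12/12)
= -192.3196 × 0.98757780 = -189.93
Short position value = −(long value) = $189.93

$189.93 per tonne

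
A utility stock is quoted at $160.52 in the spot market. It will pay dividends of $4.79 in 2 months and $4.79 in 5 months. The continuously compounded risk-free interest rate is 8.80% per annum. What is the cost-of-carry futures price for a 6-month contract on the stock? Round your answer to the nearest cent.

$157.98

PV(dividends) I = 4.79·e^(−0.0880·2/12) + 4.79·e^(−0.0880·5/12)
I = 4.7203 + 4.6175 = 9.3378
F = (S − I)·e^(rT) = (160.52 − 9.3378) · e^(0.0880·6/12)
= 151.1822 · e^0.044000 = 151.1822 × 1.044982 = $157.98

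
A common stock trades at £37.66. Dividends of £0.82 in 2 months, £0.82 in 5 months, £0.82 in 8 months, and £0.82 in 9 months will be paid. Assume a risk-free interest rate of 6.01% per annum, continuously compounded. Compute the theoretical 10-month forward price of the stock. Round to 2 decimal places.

£36.25

PV(dividends) I = 0.82·e^(−0.0601·2/12) + 0.82·e^(−0.0601·5/12) + 0.82·e^(−0.0601·8/12) + 0.82·e^(−0.0601·9/12)
I = 0.8118 + 0.7997 + 0.7878 + 0.7839 = 3.1832
F = (S − I)·e^(rT) = (37.66 − 3.1832) · e^(0.0601·10/12)
= 34.4768 · e^0.050083 = 34.4768 × 1.051358 = £36.25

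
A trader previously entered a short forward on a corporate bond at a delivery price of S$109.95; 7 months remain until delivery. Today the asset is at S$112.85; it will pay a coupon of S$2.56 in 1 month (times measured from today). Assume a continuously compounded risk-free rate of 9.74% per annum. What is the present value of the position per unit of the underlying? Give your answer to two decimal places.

-S$6.43

PV(remaining coupons) I = 2.56·e^(−0.0974·1/12) = 2.5393
Current forward F = (S − I)·e^(rT) = (112.85 − 2.5393)·e^(0.0974·7/12) = 110.3107 × 1.058462 = 116.7597
Value (long) = (F − K)·e^(−rT) = (116.7597 − 109.95) × 0.944767 = 6.4336
Short position value = −(long value) = -S$6.43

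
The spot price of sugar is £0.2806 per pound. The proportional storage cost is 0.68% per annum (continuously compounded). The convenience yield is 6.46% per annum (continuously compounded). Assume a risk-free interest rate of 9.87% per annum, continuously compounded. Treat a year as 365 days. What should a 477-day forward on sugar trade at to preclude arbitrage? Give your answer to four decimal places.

Net carry = r + u − y = 0.0987 + 0.0068 − 0.0646 = 0.0409
F = S·e^((r+u−y)T) = 0.2806 · e^(0.0409 × 477/365) = 0.2806 · e^0.053450
= 0.2806 × 1.054904 = £0.2960 per pound

£0.2960 per pound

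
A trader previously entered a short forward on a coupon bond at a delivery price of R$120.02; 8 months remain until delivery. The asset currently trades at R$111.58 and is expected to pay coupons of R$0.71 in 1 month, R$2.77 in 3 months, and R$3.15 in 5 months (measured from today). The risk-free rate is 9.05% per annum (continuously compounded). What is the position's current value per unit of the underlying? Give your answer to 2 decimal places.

PV(remaining coupons) I = 0.71·e^(−0.0905·1/12) + 2.77·e^(−0.0905·3/12) + 3.15·e^(−0.0905·5/12) = 6.4461
Current forward F = (S − I)·e^(rT) = (111.58 − 6.4461)·e^(0.0905·8/12) = 105.1339 × 1.062191 = 111.6723
Value (long) = (F − K)·e^(−rT) = (111.6723 − 120.02) × 0.941451 = -7.8590
Short position value = −(long value) = R$7.86

R$7.86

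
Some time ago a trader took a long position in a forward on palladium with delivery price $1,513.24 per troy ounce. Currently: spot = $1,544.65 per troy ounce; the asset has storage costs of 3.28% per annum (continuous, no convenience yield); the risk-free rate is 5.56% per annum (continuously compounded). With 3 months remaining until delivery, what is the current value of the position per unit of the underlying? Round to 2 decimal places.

$65.02 per troy ounce

Current fair forward for the remaining 3 months: F = S·e^((r + u)·T), (r + u) = 0.0556 + 0.0328 = 0.0884
F = 1544.65 · e^(0.0884 × 3/12) = 1544.65 × 1.02234601 = 1579.1668
Value of long forward = (F − K)·e^(−rT) = (1579.1668 − 1513.24) · e^(−0.0556·3/12)
= 65.9268 × 0.98619616 = 65.02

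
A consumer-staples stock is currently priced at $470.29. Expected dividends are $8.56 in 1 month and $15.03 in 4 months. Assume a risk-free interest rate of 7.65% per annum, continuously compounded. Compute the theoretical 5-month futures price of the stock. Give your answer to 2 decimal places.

PV(dividends) I = 8.56·e^(−0.0765·1/12) + 15.03·e^(−0.0765·4/12)
I = 8.5056 + 14.6516 = 23.1572
F = (S − I)·e^(rT) = (470.29 − 23.1572) · e^(0.0765·5/12)
= 447.1328 · e^0.031875 = 447.1328 × 1.032388 = $461.61

$461.61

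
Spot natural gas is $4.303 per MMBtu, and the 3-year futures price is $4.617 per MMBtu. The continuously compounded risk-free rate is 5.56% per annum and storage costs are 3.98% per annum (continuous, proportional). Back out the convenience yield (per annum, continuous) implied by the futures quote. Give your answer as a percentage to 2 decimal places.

7.19%

F = S·e^((r+u−y)T) ⇒ (r+u−y) = ln(F/S)/T
ln(4.617/4.303) = 0.070433; /T ⇒ 0.023478
y = r + u − ln(F/S)/T = 0.0556 + 0.0398 − 0.023478 = 0.071922
y = 7.19%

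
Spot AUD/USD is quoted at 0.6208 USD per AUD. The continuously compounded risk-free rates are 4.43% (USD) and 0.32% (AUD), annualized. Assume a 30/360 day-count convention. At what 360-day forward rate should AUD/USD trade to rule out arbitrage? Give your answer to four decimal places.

F = S·e^((r_USD − r_AUD)T) = 0.6208 · e^((0.0443 − 0.0032) × 360/360)
= 0.6208 · e^0.041100 = 0.6208 × 1.041956
F = 0.6468 USD per AUD

0.6468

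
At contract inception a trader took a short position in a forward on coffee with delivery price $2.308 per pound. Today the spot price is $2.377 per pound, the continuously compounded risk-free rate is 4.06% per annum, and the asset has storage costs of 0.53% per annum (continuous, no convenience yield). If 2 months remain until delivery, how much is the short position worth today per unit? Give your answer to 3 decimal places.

-$0.087 per pound

Current fair forward for the remaining 2 months: F = S·e^((r + u)·T), (r + u) = 0.0406 + 0.0053 = 0.0459
F = 2.377 · e^(0.0459 × 2/12) = 2.377 × 1.007679 = 2.3953
Value of long forward = (F − K)·e^(−rT) = (2.3953 − 2.308) · e^(−0.0406·2/12)
= 0.0873 × 0.993256 = 0.087
Short position value = −(long value) = -$0.087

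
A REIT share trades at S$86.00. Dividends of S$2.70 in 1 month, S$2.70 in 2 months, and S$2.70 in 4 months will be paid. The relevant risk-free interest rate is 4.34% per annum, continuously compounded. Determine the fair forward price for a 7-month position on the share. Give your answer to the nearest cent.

PV(dividends) I = 2.70·e^(−0.0434·1/12) + 2.70·e^(−0.0434·2/12) + 2.70·e^(−0.0434·4/12)
I = 2.6903 + 2.6805 + 2.6612 = 8.0320
F = (S − I)·e^(rT) = (86.00 − 8.0320) · e^(0.0434·7/12)
= 77.9680 · e^0.025317 = 77.9680 × 1.025640 = S$79.97

S$79.97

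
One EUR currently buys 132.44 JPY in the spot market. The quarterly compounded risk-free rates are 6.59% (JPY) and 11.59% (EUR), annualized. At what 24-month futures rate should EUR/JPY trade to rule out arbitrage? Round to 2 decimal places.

By covered interest parity, F = S · (1+r_JPY/4)^(4T) / (1+r_EUR/4)^(4T)
= 132.44 × 1.139656 / 1.256720 = 132.44 × 0.906850
F = 120.10 JPY per EUR

120.10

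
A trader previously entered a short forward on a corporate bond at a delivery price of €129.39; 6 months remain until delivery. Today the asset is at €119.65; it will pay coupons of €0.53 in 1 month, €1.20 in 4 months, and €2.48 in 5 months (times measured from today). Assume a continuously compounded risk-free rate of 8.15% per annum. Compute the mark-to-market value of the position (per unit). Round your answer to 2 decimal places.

PV(remaining coupons) I = 0.53·e^(−0.0815·1/12) + 1.20·e^(−0.0815·4/12) + 2.48·e^(−0.0815·5/12) = 4.0914
Current forward F = (S − I)·e^(rT) = (119.65 − 4.0914)·e^(0.0815·6/12) = 115.5586 × 1.041592 = 120.3649
Value (long) = (F − K)·e^(−rT) = (120.3649 − 129.39) × 0.960069 = -8.6647
Short position value = −(long value) = €8.66

€8.66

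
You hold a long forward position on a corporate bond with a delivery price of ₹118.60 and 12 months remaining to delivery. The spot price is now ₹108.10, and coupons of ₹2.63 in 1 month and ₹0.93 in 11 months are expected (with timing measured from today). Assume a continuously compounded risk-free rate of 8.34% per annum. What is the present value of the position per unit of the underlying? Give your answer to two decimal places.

PV(remaining coupons) I = 2.63·e^(−0.0834·1/12) + 0.93·e^(−0.0834·11/12) = 3.4733
Current forward F = (S − I)·e^(rT) = (108.10 − 3.4733)·e^(0.0834·12/12) = 104.6267 × 1.086977 = 113.7268
Value (long) = (F − K)·e^(−rT) = (113.7268 − 118.60) × 0.919983 = -4.4833
Value = -₹4.48

-₹4.48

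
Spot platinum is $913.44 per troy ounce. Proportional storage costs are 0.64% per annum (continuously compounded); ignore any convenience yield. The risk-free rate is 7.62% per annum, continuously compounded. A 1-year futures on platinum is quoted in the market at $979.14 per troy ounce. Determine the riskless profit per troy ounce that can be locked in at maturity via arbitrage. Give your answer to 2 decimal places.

$12.95 per troy ounce

Fair futures: F* = S·e^(carry·T), with carry = (r + u) = 0.0762 + 0.0064 = 0.0826
F* = 913.44 · e^(0.0826 × 1) = 913.44 · e^0.082600 = 913.44 × 1.086107 = $992.0936
Market $979.14 < fair $992.0936: forward underpriced → reverse cash-and-carry (short spot, go long the forward).
At maturity, profit = |F_mkt − F*| = |979.14 − 992.0936| = $12.95 per troy ounce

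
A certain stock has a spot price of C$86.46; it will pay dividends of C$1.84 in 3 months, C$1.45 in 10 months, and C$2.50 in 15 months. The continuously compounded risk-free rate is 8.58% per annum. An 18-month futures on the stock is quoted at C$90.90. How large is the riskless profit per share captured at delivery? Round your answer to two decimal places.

PV(dividends) I = 1.84·e^(−0.0858·3/12) + 1.45·e^(−0.0858·10/12) + 2.50·e^(−0.0858·15/12) = 5.3966
Fair futures F* = (S − I)·e^(rT) = (86.46 − 5.3966)·e^0.128700 = 81.0634 × 1.137349 = 92.1974
Market C$90.90 < fair 92.1974: forward underpriced → reverse cash-and-carry (short the stock, invest proceeds at r, pay the dividends, go long the forward).
Profit at T = |F_mkt − F*| = |90.90 − 92.1974| = C$1.30 per share

C$1.30 per share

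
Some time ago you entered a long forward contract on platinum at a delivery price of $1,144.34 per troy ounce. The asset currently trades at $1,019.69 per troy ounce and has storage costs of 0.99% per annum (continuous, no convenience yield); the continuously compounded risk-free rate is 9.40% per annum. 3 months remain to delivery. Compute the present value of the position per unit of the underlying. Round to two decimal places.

Current fair forward for the remaining 3 months: F = S·e^((r + u)·T), (r + u) = 0.0940 + 0.0099 = 0.1039
F = 1019.69 · e^(0.1039 × 3/12) = 1019.69 × 1.02631529 = 1046.5234
Value of long forward = (F − K)·e^(−rT) = (1046.5234 − 1144.34) · e^(−0.0940·3/12)
= -97.8166 × 0.97677397 = -95.54

-$95.54 per troy ounce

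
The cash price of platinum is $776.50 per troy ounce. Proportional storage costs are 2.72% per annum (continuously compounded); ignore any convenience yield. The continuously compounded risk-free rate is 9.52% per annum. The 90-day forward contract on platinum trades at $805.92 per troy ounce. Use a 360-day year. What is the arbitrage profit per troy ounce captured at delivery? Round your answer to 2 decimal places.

Fair forward: F* = S·e^(carry·T), with carry = (r + u) = 0.0952 + 0.0272 = 0.1224
F* = 776.50 · e^(0.1224 × 90/360) = 776.50 · e^0.030600 = 776.50 × 1.031073 = $800.6282
Market $805.92 > fair $800.6282: forward overpriced → cash-and-carry (buy spot, short the forward).
At maturity, profit = |F_mkt − F*| = |805.92 − 800.6282| = $5.29 per troy ounce

$5.29 per troy ounce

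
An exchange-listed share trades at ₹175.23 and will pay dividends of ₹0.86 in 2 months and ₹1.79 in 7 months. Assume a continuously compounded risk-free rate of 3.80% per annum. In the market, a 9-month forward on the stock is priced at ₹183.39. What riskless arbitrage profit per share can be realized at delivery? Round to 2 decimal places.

₹5.77 per share

PV(dividends) I = 0.86·e^(−0.0380·2/12) + 1.79·e^(−0.0380·7/12) = 2.6053
Fair forward F* = (S − I)·e^(rT) = (175.23 − 2.6053)·e^0.028500 = 172.6247 × 1.028910 = 177.6153
Market ₹183.39 > fair 177.6153: forward overpriced → cash-and-carry (borrow at r, buy the stock and collect the dividends, short the forward).
Profit at T = |F_mkt − F*| = |183.39 − 177.6153| = ₹5.77 per share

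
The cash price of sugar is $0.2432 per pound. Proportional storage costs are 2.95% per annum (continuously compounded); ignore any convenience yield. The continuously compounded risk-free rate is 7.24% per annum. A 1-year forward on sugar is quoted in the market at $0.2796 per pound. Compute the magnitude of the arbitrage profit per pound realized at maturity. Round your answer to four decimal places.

$0.0103 per pound

Fair forward: F* = S·e^(carry·T), with carry = (r + u) = 0.0724 + 0.0295 = 0.1019
F* = 0.2432 · e^(0.1019 × 1) = 0.2432 · e^0.101900 = 0.2432 × 1.107273 = $0.2693
Market $0.2796 > fair $0.2693: forward overpriced → cash-and-carry (buy spot, short the forward).
At maturity, profit = |F_mkt − F*| = |0.2796 − 0.2693| = $0.0103 per pound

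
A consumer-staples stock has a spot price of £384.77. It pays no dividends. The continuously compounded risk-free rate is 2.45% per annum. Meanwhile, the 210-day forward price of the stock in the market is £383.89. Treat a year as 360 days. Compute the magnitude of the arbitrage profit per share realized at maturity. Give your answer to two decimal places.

£6.42 per share

Fair forward: F* = S·e^(carry·T), with carry = r = 0.0245
F* = 384.77 · e^(0.0245 × 210/360) = 384.77 · e^0.014292 = 384.77 × 1.014395 = £390.3088
Market £383.89 < fair £390.3088: forward underpriced → reverse cash-and-carry (short spot, go long the forward).
At maturity, profit = |F_mkt − F*| = |383.89 − 390.3088| = £6.42 per share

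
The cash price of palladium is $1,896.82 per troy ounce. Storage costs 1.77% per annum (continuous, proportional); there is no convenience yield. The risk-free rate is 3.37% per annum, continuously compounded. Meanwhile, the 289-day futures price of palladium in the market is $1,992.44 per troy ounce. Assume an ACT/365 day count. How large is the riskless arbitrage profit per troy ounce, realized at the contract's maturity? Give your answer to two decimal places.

Fair futures: F* = S·e^(carry·T), with carry = (r + u) = 0.0337 + 0.0177 = 0.0514
F* = 1896.82 · e^(0.0514 × 289/365) = 1896.82 · e^0.04069753 = 1896.82 × 1.04153702 = $1975.6083
Market $1992.44 > fair $1975.6083: forward overpriced → cash-and-carry (buy spot, short the forward).
At maturity, profit = |F_mkt − F*| = |1992.44 − 1975.6083| = $16.83 per troy ounce

$16.83 per troy ounce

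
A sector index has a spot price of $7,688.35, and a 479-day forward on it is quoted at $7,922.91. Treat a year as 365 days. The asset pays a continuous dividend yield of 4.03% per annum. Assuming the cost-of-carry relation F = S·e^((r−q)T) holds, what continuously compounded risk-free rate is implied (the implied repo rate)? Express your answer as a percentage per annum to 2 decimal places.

6.32%

From F = S·e^((r−q)T): (r − q) = ln(F/S)/T
ln(7922.91/7688.35) = ln(1.030508) = 0.030052
(r − q) = 0.030052 / (479/365) = 0.022900
r = ln(F/S)/T + q = 0.022900 + 0.0403 = 0.063200
r = 6.32%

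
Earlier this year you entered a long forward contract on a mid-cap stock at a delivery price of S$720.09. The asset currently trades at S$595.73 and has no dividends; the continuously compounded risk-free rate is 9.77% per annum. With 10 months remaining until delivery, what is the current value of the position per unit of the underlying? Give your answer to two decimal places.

Current fair forward for the remaining 10 months: F = S·e^(r·T), r = 0.0977
F = 595.73 · e^(0.0977 × 10/12) = 595.73 × 1.084823 = 646.2616
Value of long forward = (F − K)·e^(−rT) = (646.2616 − 720.09) · e^(−0.0977·10/12)
= -73.8284 × 0.921810 = -68.06

-S$68.06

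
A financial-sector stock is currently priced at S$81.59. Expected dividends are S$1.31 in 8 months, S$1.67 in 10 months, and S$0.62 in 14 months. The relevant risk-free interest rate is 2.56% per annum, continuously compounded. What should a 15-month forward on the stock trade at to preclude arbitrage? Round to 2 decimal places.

PV(dividends) I = 1.31·e^(−0.0256·8/12) + 1.67·e^(−0.0256·10/12) + 0.62·e^(−0.0256·14/12)
I = 1.2878 + 1.6348 + 0.6018 = 3.5244
F = (S − I)·e^(rT) = (81.59 − 3.5244) · e^(0.0256·15/12)
= 78.0656 · e^0.032000 = 78.0656 × 1.032518 = S$80.60

S$80.60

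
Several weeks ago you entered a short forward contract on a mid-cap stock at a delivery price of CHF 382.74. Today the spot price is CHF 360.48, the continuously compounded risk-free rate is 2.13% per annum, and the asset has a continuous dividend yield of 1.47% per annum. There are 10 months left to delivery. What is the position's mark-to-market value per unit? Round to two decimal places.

CHF 19.92

Current fair forward for the remaining 10 months: F = S·e^((r − q)·T), (r − q) = 0.0213 − 0.0147 = 0.0066
F = 360.48 · e^(0.0066 × 10/12) = 360.48 × 1.005515 = 362.4680
Value of long forward = (F − K)·e^(−rT) = (362.4680 − 382.74) · e^(−0.0213·10/12)
= -20.2720 × 0.982407 = -19.92
Short position value = −(long value) = CHF 19.92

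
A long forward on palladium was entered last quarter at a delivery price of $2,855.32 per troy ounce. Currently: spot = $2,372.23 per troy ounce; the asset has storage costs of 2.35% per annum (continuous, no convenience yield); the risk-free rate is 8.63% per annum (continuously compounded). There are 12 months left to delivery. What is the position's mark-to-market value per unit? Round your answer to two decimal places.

Current fair forward for the remaining 12 months: F = S·e^((r + u)·T), (r + u) = 0.0863 + 0.0235 = 0.1098
F = 2372.23 · e^(0.1098 × 12/12) = 2372.23 × 1.11605484 = 2647.5388
Value of long forward = (F − K)·e^(−rT) = (2647.5388 − 2855.32) · e^(−0.0863·12/12)
= -207.7812 × 0.91731899 = -190.60

-$190.60 per troy ounce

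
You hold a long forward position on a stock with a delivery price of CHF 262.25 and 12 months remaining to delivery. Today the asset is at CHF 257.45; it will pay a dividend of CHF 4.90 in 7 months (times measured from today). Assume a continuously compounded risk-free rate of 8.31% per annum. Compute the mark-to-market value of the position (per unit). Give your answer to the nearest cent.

PV(remaining dividends) I = 4.90·e^(−0.0831·7/12) = 4.6681
Current forward F = (S − I)·e^(rT) = (257.45 − 4.6681)·e^(0.0831·12/12) = 252.7819 × 1.086650 = 274.6855
Value (long) = (F − K)·e^(−rT) = (274.6855 − 262.25) × 0.920259 = 11.4439
Value = CHF 11.44

CHF 11.44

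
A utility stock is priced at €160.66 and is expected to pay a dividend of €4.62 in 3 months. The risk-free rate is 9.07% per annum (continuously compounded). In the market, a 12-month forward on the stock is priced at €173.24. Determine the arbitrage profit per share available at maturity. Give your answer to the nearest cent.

€2.27 per share

PV(dividends) I = 4.62·e^(−0.0907·3/12) = 4.5164
Fair forward F* = (S − I)·e^(rT) = (160.66 − 4.5164)·e^0.090700 = 156.1436 × 1.094940 = 170.9679
Market €173.24 > fair 170.9679: forward overpriced → cash-and-carry (borrow at r, buy the stock and collect the dividends, short the forward).
Profit at T = |F_mkt − F*| = |173.24 − 170.9679| = €2.27 per share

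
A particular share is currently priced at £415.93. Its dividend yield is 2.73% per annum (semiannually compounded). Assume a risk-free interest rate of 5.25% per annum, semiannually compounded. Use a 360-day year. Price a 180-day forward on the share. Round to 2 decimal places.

£421.10

F = S · (1+r/2)^(2T) / (1+q/2)^(2T)
= 415.93 × 1.026250 / 1.013650 = 415.93 × 1.012430
F = £421.10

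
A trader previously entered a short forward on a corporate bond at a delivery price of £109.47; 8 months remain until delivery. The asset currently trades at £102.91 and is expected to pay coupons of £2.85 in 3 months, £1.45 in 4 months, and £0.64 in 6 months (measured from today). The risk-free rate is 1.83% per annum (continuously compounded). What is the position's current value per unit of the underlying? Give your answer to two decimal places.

£10.14

PV(remaining coupons) I = 2.85·e^(−0.0183·3/12) + 1.45·e^(−0.0183·4/12) + 0.64·e^(−0.0183·6/12) = 4.9123
Current forward F = (S − I)·e^(rT) = (102.91 − 4.9123)·e^(0.0183·8/12) = 97.9977 × 1.012275 = 99.2006
Value (long) = (F − K)·e^(−rT) = (99.2006 − 109.47) × 0.987874 = -10.1449
Short position value = −(long value) = £10.14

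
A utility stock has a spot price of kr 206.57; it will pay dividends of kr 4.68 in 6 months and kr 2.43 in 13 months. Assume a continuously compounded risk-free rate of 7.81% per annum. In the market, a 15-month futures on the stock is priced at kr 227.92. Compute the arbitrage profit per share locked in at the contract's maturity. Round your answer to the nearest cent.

kr 7.59 per share

PV(dividends) I = 4.68·e^(−0.0781·6/12) + 2.43·e^(−0.0781·13/12) = 6.7336
Fair futures F* = (S − I)·e^(rT) = (206.57 − 6.7336)·e^0.097625 = 199.8364 × 1.102549 = 220.3294
Market kr 227.92 > fair 220.3294: forward overpriced → cash-and-carry (borrow at r, buy the stock and collect the dividends, short the forward).
Profit at T = |F_mkt − F*| = |227.92 − 220.3294| = kr 7.59 per share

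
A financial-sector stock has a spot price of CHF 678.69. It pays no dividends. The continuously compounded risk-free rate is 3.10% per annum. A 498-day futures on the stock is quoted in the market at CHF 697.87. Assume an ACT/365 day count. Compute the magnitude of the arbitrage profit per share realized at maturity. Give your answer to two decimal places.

Fair futures: F* = S·e^(carry·T), with carry = r = 0.0310
F* = 678.69 · e^(0.0310 × 498/365) = 678.69 · e^0.042296 = 678.69 × 1.043203 = CHF 708.0114
Market CHF 697.87 < fair CHF 708.0114: forward underpriced → reverse cash-and-carry (short spot, go long the forward).
At maturity, profit = |F_mkt − F*| = |697.87 − 708.0114| = CHF 10.14 per share

CHF 10.14 per share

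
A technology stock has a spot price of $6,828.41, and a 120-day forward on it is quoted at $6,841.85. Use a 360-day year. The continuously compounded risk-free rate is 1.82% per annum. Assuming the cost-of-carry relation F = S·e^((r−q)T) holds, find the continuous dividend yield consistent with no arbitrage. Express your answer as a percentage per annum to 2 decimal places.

1.23%

From F = S·e^((r−q)T): (r − q) = ln(F/S)/T
ln(6841.85/6828.41) = ln(1.001968) = 0.001966
(r − q) = 0.001966 / (120/360) = 0.005898
q = r − ln(F/S)/T = 0.0182 − 0.005898 = 0.012302
q = 1.23%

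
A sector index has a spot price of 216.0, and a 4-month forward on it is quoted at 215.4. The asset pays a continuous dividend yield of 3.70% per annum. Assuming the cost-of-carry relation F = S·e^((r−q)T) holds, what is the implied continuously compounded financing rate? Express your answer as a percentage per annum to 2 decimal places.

2.87%

From F = S·e^((r−q)T): (r − q) = ln(F/S)/T
ln(215.4/216.0) = ln(0.997222) = -0.002782
(r − q) = -0.002782 / (4/12) = -0.008346
r = ln(F/S)/T + q = -0.008346 + 0.0370 = 0.028654
r = 2.87%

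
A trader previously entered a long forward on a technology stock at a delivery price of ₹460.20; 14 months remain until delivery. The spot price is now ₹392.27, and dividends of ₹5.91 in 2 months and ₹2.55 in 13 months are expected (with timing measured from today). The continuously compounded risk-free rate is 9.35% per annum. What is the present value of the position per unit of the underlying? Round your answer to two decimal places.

PV(remaining dividends) I = 5.91·e^(−0.0935·2/12) + 2.55·e^(−0.0935·13/12) = 8.1230
Current forward F = (S − I)·e^(rT) = (392.27 − 8.1230)·e^(0.0935·14/12) = 384.1470 × 1.115255 = 428.4219
Value (long) = (F − K)·e^(−rT) = (428.4219 − 460.20) × 0.896656 = -28.4940
Value = -₹28.49

-₹28.49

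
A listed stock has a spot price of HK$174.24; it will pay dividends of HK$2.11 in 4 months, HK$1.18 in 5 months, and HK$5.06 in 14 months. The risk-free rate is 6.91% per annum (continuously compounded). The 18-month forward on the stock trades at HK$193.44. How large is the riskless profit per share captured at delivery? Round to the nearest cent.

PV(dividends) I = 2.11·e^(−0.0691·4/12) + 1.18·e^(−0.0691·5/12) + 5.06·e^(−0.0691·14/12) = 7.8766
Fair forward F* = (S − I)·e^(rT) = (174.24 − 7.8766)·e^0.103650 = 166.3634 × 1.109212 = 184.5323
Market HK$193.44 > fair 184.5323: forward overpriced → cash-and-carry (borrow at r, buy the stock and collect the dividends, short the forward).
Profit at T = |F_mkt − F*| = |193.44 − 184.5323| = HK$8.91 per share

HK$8.91 per share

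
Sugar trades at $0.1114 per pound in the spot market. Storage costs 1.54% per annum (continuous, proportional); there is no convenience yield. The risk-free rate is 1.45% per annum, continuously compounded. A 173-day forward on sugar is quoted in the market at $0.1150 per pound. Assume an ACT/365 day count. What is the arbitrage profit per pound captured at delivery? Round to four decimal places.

$0.0020 per pound

Fair forward: F* = S·e^(carry·T), with carry = (r + u) = 0.0145 + 0.0154 = 0.0299
F* = 0.1114 · e^(0.0299 × 173/365) = 0.1114 · e^0.014172 = 0.1114 × 1.014273 = $0.1130
Market $0.1150 > fair $0.1130: forward overpriced → cash-and-carry (buy spot, short the forward).
At maturity, profit = |F_mkt − F*| = |0.1150 − 0.1130| = $0.0020 per pound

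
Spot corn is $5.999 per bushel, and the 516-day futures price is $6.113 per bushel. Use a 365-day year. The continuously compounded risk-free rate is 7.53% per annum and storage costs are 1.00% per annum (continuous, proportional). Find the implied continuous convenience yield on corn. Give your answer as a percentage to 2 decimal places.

F = S·e^((r+u−y)T) ⇒ (r+u−y) = ln(F/S)/T
ln(6.113/5.999) = 0.018825; /T ⇒ 0.013316
y = r + u − ln(F/S)/T = 0.0753 + 0.0100 − 0.013316 = 0.071984
y = 7.20%

7.20%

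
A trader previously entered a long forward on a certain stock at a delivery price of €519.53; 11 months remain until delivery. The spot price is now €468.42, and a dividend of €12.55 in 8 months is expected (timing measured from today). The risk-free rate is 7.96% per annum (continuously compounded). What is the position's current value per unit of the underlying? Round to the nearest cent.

-€26.45

PV(remaining dividends) I = 12.55·e^(−0.0796·8/12) = 11.9014
Current forward F = (S − I)·e^(rT) = (468.42 − 11.9014)·e^(0.0796·11/12) = 456.5186 × 1.075695 = 491.0748
Value (long) = (F − K)·e^(−rT) = (491.0748 − 519.53) × 0.929632 = -26.4529
Value = -€26.45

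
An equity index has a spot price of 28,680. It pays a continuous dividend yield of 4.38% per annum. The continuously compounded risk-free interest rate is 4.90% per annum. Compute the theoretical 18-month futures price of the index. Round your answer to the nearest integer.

F = S·e^((r − q)T) = 28680 · e^((0.0490 − 0.0438) × 18/12)
= 28680 · e^0.007800 = 28680 × 1.007830
F = 28,905

28,905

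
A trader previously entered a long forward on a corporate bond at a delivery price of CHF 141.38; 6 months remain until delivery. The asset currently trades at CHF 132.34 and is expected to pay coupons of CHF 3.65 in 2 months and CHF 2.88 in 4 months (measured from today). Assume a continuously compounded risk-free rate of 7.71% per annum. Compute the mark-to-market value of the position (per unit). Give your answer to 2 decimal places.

-CHF 10.10

PV(remaining coupons) I = 3.65·e^(−0.0771·2/12) + 2.88·e^(−0.0771·4/12) = 6.4103
Current forward F = (S − I)·e^(rT) = (132.34 − 6.4103)·e^(0.0771·6/12) = 125.9297 × 1.039303 = 130.8791
Value (long) = (F − K)·e^(−rT) = (130.8791 − 141.38) × 0.962184 = -10.1038
Value = -CHF 10.10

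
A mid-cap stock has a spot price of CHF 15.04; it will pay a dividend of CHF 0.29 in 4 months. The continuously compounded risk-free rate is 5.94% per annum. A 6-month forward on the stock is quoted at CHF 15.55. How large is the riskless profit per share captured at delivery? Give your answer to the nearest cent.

PV(dividends) I = 0.29·e^(−0.0594·4/12) = 0.2843
Fair forward F* = (S − I)·e^(rT) = (15.04 − 0.2843)·e^0.029700 = 14.7557 × 1.030145 = 15.2005
Market CHF 15.55 > fair 15.2005: forward overpriced → cash-and-carry (borrow at r, buy the stock and collect the dividends, short the forward).
Profit at T = |F_mkt − F*| = |15.55 − 15.2005| = CHF 0.35 per share

CHF 0.35 per share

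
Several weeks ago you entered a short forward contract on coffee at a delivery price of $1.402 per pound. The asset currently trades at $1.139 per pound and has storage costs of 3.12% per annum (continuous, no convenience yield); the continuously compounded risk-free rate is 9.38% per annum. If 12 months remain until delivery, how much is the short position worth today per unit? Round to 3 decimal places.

Current fair forward for the remaining 12 months: F = S·e^((r + u)·T), (r + u) = 0.0938 + 0.0312 = 0.1250
F = 1.139 · e^(0.1250 × 12/12) = 1.139 × 1.133148 = 1.2907
Value of long forward = (F − K)·e^(−rT) = (1.2907 − 1.402) · e^(−0.0938·12/12)
= -0.1113 × 0.910465 = -0.101
Short position value = −(long value) = $0.101

$0.101 per pound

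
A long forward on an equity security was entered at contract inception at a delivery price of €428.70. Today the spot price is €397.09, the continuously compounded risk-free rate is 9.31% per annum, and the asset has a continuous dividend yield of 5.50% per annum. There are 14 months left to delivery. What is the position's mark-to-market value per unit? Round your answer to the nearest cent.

Current fair forward for the remaining 14 months: F = S·e^((r − q)·T), (r − q) = 0.0931 − 0.0550 = 0.0381
F = 397.09 · e^(0.0381 × 14/12) = 397.09 × 1.045453 = 415.1389
Value of long forward = (F − K)·e^(−rT) = (415.1389 − 428.70) · e^(−0.0931·14/12)
= -13.5611 × 0.897074 = -12.17

-€12.17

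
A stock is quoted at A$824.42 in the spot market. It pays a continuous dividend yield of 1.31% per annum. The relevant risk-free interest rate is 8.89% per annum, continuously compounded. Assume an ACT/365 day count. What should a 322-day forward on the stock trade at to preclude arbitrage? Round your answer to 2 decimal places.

A$881.43

F = S·e^((r − q)T) = 824.42 · e^((0.0889 − 0.0131) × 322/365)
= 824.42 · e^0.066870 = 824.42 × 1.069156
F = A$881.43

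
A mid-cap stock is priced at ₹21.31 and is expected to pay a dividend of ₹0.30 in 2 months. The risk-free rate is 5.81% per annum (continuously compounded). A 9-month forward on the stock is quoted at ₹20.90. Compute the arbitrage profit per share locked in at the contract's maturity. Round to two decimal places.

₹1.05 per share

PV(dividends) I = 0.30·e^(−0.0581·2/12) = 0.2971
Fair forward F* = (S − I)·e^(rT) = (21.31 − 0.2971)·e^0.043575 = 21.0129 × 1.044538 = 21.9488
Market ₹20.90 < fair 21.9488: forward underpriced → reverse cash-and-carry (short the stock, invest proceeds at r, pay the dividends, go long the forward).
Profit at T = |F_mkt − F*| = |20.90 − 21.9488| = ₹1.05 per share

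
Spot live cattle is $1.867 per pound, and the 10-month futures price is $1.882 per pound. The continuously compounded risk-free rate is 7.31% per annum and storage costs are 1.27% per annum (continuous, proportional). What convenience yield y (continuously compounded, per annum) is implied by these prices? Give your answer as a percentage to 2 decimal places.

F = S·e^((r+u−y)T) ⇒ (r+u−y) = ln(F/S)/T
ln(1.882/1.867) = 0.008002; /T ⇒ 0.009602
y = r + u − ln(F/S)/T = 0.0731 + 0.0127 − 0.009602 = 0.076198
y = 7.62%

7.62%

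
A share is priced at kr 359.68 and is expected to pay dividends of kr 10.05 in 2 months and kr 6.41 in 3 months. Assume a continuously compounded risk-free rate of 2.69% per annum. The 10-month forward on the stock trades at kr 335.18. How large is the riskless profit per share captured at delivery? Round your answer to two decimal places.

PV(dividends) I = 10.05·e^(−0.0269·2/12) + 6.41·e^(−0.0269·3/12) = 16.3721
Fair forward F* = (S − I)·e^(rT) = (359.68 − 16.3721)·e^0.022417 = 343.3079 × 1.022670 = 351.0907
Market kr 335.18 < fair 351.0907: forward underpriced → reverse cash-and-carry (short the stock, invest proceeds at r, pay the dividends, go long the forward).
Profit at T = |F_mkt − F*| = |335.18 − 351.0907| = kr 15.91 per share

kr 15.91 per share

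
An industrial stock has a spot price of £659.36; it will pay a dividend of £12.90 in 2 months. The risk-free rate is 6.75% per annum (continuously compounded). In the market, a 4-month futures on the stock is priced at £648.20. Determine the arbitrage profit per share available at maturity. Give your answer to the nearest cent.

PV(dividends) I = 12.90·e^(−0.0675·2/12) = 12.7557
Fair futures F* = (S − I)·e^(rT) = (659.36 − 12.7557)·e^0.022500 = 646.6043 × 1.022755 = 661.3178
Market £648.20 < fair 661.3178: forward underpriced → reverse cash-and-carry (short the stock, invest proceeds at r, pay the dividends, go long the forward).
Profit at T = |F_mkt − F*| = |648.20 − 661.3178| = £13.12 per share

£13.12 per share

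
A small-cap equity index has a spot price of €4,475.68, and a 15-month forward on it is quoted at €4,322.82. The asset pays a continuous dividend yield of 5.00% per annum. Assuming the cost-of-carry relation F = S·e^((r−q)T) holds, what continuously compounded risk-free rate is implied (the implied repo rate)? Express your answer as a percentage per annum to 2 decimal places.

2.22%

From F = S·e^((r−q)T): (r − q) = ln(F/S)/T
ln(4322.82/4475.68) = ln(0.965847) = -0.034750
(r − q) = -0.034750 / (15/12) = -0.027800
r = ln(F/S)/T + q = -0.027800 + 0.0500 = 0.022200
r = 2.22%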